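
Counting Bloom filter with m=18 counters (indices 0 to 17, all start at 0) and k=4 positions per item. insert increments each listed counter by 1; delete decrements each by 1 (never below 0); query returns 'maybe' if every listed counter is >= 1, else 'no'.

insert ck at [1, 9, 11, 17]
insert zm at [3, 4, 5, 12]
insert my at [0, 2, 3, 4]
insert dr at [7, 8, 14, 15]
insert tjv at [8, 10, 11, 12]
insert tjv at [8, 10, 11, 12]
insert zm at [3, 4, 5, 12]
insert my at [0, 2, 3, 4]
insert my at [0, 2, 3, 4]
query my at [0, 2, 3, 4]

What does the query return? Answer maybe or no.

Answer: maybe

Derivation:
Step 1: insert ck at [1, 9, 11, 17] -> counters=[0,1,0,0,0,0,0,0,0,1,0,1,0,0,0,0,0,1]
Step 2: insert zm at [3, 4, 5, 12] -> counters=[0,1,0,1,1,1,0,0,0,1,0,1,1,0,0,0,0,1]
Step 3: insert my at [0, 2, 3, 4] -> counters=[1,1,1,2,2,1,0,0,0,1,0,1,1,0,0,0,0,1]
Step 4: insert dr at [7, 8, 14, 15] -> counters=[1,1,1,2,2,1,0,1,1,1,0,1,1,0,1,1,0,1]
Step 5: insert tjv at [8, 10, 11, 12] -> counters=[1,1,1,2,2,1,0,1,2,1,1,2,2,0,1,1,0,1]
Step 6: insert tjv at [8, 10, 11, 12] -> counters=[1,1,1,2,2,1,0,1,3,1,2,3,3,0,1,1,0,1]
Step 7: insert zm at [3, 4, 5, 12] -> counters=[1,1,1,3,3,2,0,1,3,1,2,3,4,0,1,1,0,1]
Step 8: insert my at [0, 2, 3, 4] -> counters=[2,1,2,4,4,2,0,1,3,1,2,3,4,0,1,1,0,1]
Step 9: insert my at [0, 2, 3, 4] -> counters=[3,1,3,5,5,2,0,1,3,1,2,3,4,0,1,1,0,1]
Query my: check counters[0]=3 counters[2]=3 counters[3]=5 counters[4]=5 -> maybe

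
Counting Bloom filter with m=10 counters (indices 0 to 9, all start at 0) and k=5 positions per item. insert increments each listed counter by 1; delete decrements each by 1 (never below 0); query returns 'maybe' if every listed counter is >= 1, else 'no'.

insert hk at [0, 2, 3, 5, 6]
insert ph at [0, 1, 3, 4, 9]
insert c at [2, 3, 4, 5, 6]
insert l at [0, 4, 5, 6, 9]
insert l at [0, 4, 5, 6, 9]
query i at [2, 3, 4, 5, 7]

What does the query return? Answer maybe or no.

Step 1: insert hk at [0, 2, 3, 5, 6] -> counters=[1,0,1,1,0,1,1,0,0,0]
Step 2: insert ph at [0, 1, 3, 4, 9] -> counters=[2,1,1,2,1,1,1,0,0,1]
Step 3: insert c at [2, 3, 4, 5, 6] -> counters=[2,1,2,3,2,2,2,0,0,1]
Step 4: insert l at [0, 4, 5, 6, 9] -> counters=[3,1,2,3,3,3,3,0,0,2]
Step 5: insert l at [0, 4, 5, 6, 9] -> counters=[4,1,2,3,4,4,4,0,0,3]
Query i: check counters[2]=2 counters[3]=3 counters[4]=4 counters[5]=4 counters[7]=0 -> no

Answer: no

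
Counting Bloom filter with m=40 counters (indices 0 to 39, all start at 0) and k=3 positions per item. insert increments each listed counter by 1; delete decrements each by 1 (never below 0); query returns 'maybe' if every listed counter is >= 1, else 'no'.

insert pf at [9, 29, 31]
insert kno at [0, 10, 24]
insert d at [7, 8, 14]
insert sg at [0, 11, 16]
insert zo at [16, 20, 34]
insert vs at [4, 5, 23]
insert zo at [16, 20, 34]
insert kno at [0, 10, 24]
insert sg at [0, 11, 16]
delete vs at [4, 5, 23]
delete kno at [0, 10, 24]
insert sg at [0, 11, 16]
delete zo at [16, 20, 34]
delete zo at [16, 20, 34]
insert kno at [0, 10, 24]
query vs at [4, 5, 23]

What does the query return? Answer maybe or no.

Answer: no

Derivation:
Step 1: insert pf at [9, 29, 31] -> counters=[0,0,0,0,0,0,0,0,0,1,0,0,0,0,0,0,0,0,0,0,0,0,0,0,0,0,0,0,0,1,0,1,0,0,0,0,0,0,0,0]
Step 2: insert kno at [0, 10, 24] -> counters=[1,0,0,0,0,0,0,0,0,1,1,0,0,0,0,0,0,0,0,0,0,0,0,0,1,0,0,0,0,1,0,1,0,0,0,0,0,0,0,0]
Step 3: insert d at [7, 8, 14] -> counters=[1,0,0,0,0,0,0,1,1,1,1,0,0,0,1,0,0,0,0,0,0,0,0,0,1,0,0,0,0,1,0,1,0,0,0,0,0,0,0,0]
Step 4: insert sg at [0, 11, 16] -> counters=[2,0,0,0,0,0,0,1,1,1,1,1,0,0,1,0,1,0,0,0,0,0,0,0,1,0,0,0,0,1,0,1,0,0,0,0,0,0,0,0]
Step 5: insert zo at [16, 20, 34] -> counters=[2,0,0,0,0,0,0,1,1,1,1,1,0,0,1,0,2,0,0,0,1,0,0,0,1,0,0,0,0,1,0,1,0,0,1,0,0,0,0,0]
Step 6: insert vs at [4, 5, 23] -> counters=[2,0,0,0,1,1,0,1,1,1,1,1,0,0,1,0,2,0,0,0,1,0,0,1,1,0,0,0,0,1,0,1,0,0,1,0,0,0,0,0]
Step 7: insert zo at [16, 20, 34] -> counters=[2,0,0,0,1,1,0,1,1,1,1,1,0,0,1,0,3,0,0,0,2,0,0,1,1,0,0,0,0,1,0,1,0,0,2,0,0,0,0,0]
Step 8: insert kno at [0, 10, 24] -> counters=[3,0,0,0,1,1,0,1,1,1,2,1,0,0,1,0,3,0,0,0,2,0,0,1,2,0,0,0,0,1,0,1,0,0,2,0,0,0,0,0]
Step 9: insert sg at [0, 11, 16] -> counters=[4,0,0,0,1,1,0,1,1,1,2,2,0,0,1,0,4,0,0,0,2,0,0,1,2,0,0,0,0,1,0,1,0,0,2,0,0,0,0,0]
Step 10: delete vs at [4, 5, 23] -> counters=[4,0,0,0,0,0,0,1,1,1,2,2,0,0,1,0,4,0,0,0,2,0,0,0,2,0,0,0,0,1,0,1,0,0,2,0,0,0,0,0]
Step 11: delete kno at [0, 10, 24] -> counters=[3,0,0,0,0,0,0,1,1,1,1,2,0,0,1,0,4,0,0,0,2,0,0,0,1,0,0,0,0,1,0,1,0,0,2,0,0,0,0,0]
Step 12: insert sg at [0, 11, 16] -> counters=[4,0,0,0,0,0,0,1,1,1,1,3,0,0,1,0,5,0,0,0,2,0,0,0,1,0,0,0,0,1,0,1,0,0,2,0,0,0,0,0]
Step 13: delete zo at [16, 20, 34] -> counters=[4,0,0,0,0,0,0,1,1,1,1,3,0,0,1,0,4,0,0,0,1,0,0,0,1,0,0,0,0,1,0,1,0,0,1,0,0,0,0,0]
Step 14: delete zo at [16, 20, 34] -> counters=[4,0,0,0,0,0,0,1,1,1,1,3,0,0,1,0,3,0,0,0,0,0,0,0,1,0,0,0,0,1,0,1,0,0,0,0,0,0,0,0]
Step 15: insert kno at [0, 10, 24] -> counters=[5,0,0,0,0,0,0,1,1,1,2,3,0,0,1,0,3,0,0,0,0,0,0,0,2,0,0,0,0,1,0,1,0,0,0,0,0,0,0,0]
Query vs: check counters[4]=0 counters[5]=0 counters[23]=0 -> no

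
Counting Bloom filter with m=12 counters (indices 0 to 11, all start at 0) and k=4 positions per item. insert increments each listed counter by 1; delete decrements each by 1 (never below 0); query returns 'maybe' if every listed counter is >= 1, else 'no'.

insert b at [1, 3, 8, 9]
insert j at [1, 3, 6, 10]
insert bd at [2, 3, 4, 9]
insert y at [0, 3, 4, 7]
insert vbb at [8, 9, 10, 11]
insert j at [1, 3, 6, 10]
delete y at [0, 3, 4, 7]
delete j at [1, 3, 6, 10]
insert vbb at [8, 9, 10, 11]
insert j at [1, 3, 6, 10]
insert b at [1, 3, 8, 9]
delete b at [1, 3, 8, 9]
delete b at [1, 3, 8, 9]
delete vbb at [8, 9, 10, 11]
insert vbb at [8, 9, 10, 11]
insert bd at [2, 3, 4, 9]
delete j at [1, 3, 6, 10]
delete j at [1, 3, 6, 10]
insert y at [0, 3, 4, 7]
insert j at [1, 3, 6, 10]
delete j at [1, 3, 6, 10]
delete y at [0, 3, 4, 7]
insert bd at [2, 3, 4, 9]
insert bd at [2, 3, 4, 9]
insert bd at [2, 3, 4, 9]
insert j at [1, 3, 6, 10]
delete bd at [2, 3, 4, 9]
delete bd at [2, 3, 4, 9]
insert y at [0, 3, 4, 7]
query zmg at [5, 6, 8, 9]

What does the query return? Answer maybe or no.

Answer: no

Derivation:
Step 1: insert b at [1, 3, 8, 9] -> counters=[0,1,0,1,0,0,0,0,1,1,0,0]
Step 2: insert j at [1, 3, 6, 10] -> counters=[0,2,0,2,0,0,1,0,1,1,1,0]
Step 3: insert bd at [2, 3, 4, 9] -> counters=[0,2,1,3,1,0,1,0,1,2,1,0]
Step 4: insert y at [0, 3, 4, 7] -> counters=[1,2,1,4,2,0,1,1,1,2,1,0]
Step 5: insert vbb at [8, 9, 10, 11] -> counters=[1,2,1,4,2,0,1,1,2,3,2,1]
Step 6: insert j at [1, 3, 6, 10] -> counters=[1,3,1,5,2,0,2,1,2,3,3,1]
Step 7: delete y at [0, 3, 4, 7] -> counters=[0,3,1,4,1,0,2,0,2,3,3,1]
Step 8: delete j at [1, 3, 6, 10] -> counters=[0,2,1,3,1,0,1,0,2,3,2,1]
Step 9: insert vbb at [8, 9, 10, 11] -> counters=[0,2,1,3,1,0,1,0,3,4,3,2]
Step 10: insert j at [1, 3, 6, 10] -> counters=[0,3,1,4,1,0,2,0,3,4,4,2]
Step 11: insert b at [1, 3, 8, 9] -> counters=[0,4,1,5,1,0,2,0,4,5,4,2]
Step 12: delete b at [1, 3, 8, 9] -> counters=[0,3,1,4,1,0,2,0,3,4,4,2]
Step 13: delete b at [1, 3, 8, 9] -> counters=[0,2,1,3,1,0,2,0,2,3,4,2]
Step 14: delete vbb at [8, 9, 10, 11] -> counters=[0,2,1,3,1,0,2,0,1,2,3,1]
Step 15: insert vbb at [8, 9, 10, 11] -> counters=[0,2,1,3,1,0,2,0,2,3,4,2]
Step 16: insert bd at [2, 3, 4, 9] -> counters=[0,2,2,4,2,0,2,0,2,4,4,2]
Step 17: delete j at [1, 3, 6, 10] -> counters=[0,1,2,3,2,0,1,0,2,4,3,2]
Step 18: delete j at [1, 3, 6, 10] -> counters=[0,0,2,2,2,0,0,0,2,4,2,2]
Step 19: insert y at [0, 3, 4, 7] -> counters=[1,0,2,3,3,0,0,1,2,4,2,2]
Step 20: insert j at [1, 3, 6, 10] -> counters=[1,1,2,4,3,0,1,1,2,4,3,2]
Step 21: delete j at [1, 3, 6, 10] -> counters=[1,0,2,3,3,0,0,1,2,4,2,2]
Step 22: delete y at [0, 3, 4, 7] -> counters=[0,0,2,2,2,0,0,0,2,4,2,2]
Step 23: insert bd at [2, 3, 4, 9] -> counters=[0,0,3,3,3,0,0,0,2,5,2,2]
Step 24: insert bd at [2, 3, 4, 9] -> counters=[0,0,4,4,4,0,0,0,2,6,2,2]
Step 25: insert bd at [2, 3, 4, 9] -> counters=[0,0,5,5,5,0,0,0,2,7,2,2]
Step 26: insert j at [1, 3, 6, 10] -> counters=[0,1,5,6,5,0,1,0,2,7,3,2]
Step 27: delete bd at [2, 3, 4, 9] -> counters=[0,1,4,5,4,0,1,0,2,6,3,2]
Step 28: delete bd at [2, 3, 4, 9] -> counters=[0,1,3,4,3,0,1,0,2,5,3,2]
Step 29: insert y at [0, 3, 4, 7] -> counters=[1,1,3,5,4,0,1,1,2,5,3,2]
Query zmg: check counters[5]=0 counters[6]=1 counters[8]=2 counters[9]=5 -> no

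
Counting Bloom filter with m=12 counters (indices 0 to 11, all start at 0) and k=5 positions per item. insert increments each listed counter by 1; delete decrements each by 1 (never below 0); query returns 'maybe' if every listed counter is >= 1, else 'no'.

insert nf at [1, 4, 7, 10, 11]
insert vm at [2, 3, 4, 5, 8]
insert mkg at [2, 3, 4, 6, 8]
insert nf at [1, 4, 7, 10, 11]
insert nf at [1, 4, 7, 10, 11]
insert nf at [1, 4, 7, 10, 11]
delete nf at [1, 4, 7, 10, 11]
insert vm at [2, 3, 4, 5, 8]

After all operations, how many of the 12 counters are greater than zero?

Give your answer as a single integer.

Answer: 10

Derivation:
Step 1: insert nf at [1, 4, 7, 10, 11] -> counters=[0,1,0,0,1,0,0,1,0,0,1,1]
Step 2: insert vm at [2, 3, 4, 5, 8] -> counters=[0,1,1,1,2,1,0,1,1,0,1,1]
Step 3: insert mkg at [2, 3, 4, 6, 8] -> counters=[0,1,2,2,3,1,1,1,2,0,1,1]
Step 4: insert nf at [1, 4, 7, 10, 11] -> counters=[0,2,2,2,4,1,1,2,2,0,2,2]
Step 5: insert nf at [1, 4, 7, 10, 11] -> counters=[0,3,2,2,5,1,1,3,2,0,3,3]
Step 6: insert nf at [1, 4, 7, 10, 11] -> counters=[0,4,2,2,6,1,1,4,2,0,4,4]
Step 7: delete nf at [1, 4, 7, 10, 11] -> counters=[0,3,2,2,5,1,1,3,2,0,3,3]
Step 8: insert vm at [2, 3, 4, 5, 8] -> counters=[0,3,3,3,6,2,1,3,3,0,3,3]
Final counters=[0,3,3,3,6,2,1,3,3,0,3,3] -> 10 nonzero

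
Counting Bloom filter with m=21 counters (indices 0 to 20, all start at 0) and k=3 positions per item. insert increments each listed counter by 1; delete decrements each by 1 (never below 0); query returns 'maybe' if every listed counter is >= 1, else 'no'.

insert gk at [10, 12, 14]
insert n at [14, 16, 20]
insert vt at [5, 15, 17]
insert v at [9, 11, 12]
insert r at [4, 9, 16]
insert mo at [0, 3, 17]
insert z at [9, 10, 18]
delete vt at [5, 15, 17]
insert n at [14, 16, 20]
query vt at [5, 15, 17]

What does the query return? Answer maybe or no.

Step 1: insert gk at [10, 12, 14] -> counters=[0,0,0,0,0,0,0,0,0,0,1,0,1,0,1,0,0,0,0,0,0]
Step 2: insert n at [14, 16, 20] -> counters=[0,0,0,0,0,0,0,0,0,0,1,0,1,0,2,0,1,0,0,0,1]
Step 3: insert vt at [5, 15, 17] -> counters=[0,0,0,0,0,1,0,0,0,0,1,0,1,0,2,1,1,1,0,0,1]
Step 4: insert v at [9, 11, 12] -> counters=[0,0,0,0,0,1,0,0,0,1,1,1,2,0,2,1,1,1,0,0,1]
Step 5: insert r at [4, 9, 16] -> counters=[0,0,0,0,1,1,0,0,0,2,1,1,2,0,2,1,2,1,0,0,1]
Step 6: insert mo at [0, 3, 17] -> counters=[1,0,0,1,1,1,0,0,0,2,1,1,2,0,2,1,2,2,0,0,1]
Step 7: insert z at [9, 10, 18] -> counters=[1,0,0,1,1,1,0,0,0,3,2,1,2,0,2,1,2,2,1,0,1]
Step 8: delete vt at [5, 15, 17] -> counters=[1,0,0,1,1,0,0,0,0,3,2,1,2,0,2,0,2,1,1,0,1]
Step 9: insert n at [14, 16, 20] -> counters=[1,0,0,1,1,0,0,0,0,3,2,1,2,0,3,0,3,1,1,0,2]
Query vt: check counters[5]=0 counters[15]=0 counters[17]=1 -> no

Answer: no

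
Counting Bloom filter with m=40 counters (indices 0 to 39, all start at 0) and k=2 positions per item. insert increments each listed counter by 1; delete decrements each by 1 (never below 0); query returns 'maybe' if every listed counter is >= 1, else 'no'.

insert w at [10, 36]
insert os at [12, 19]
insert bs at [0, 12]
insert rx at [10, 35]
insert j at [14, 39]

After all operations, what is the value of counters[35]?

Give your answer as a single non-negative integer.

Answer: 1

Derivation:
Step 1: insert w at [10, 36] -> counters=[0,0,0,0,0,0,0,0,0,0,1,0,0,0,0,0,0,0,0,0,0,0,0,0,0,0,0,0,0,0,0,0,0,0,0,0,1,0,0,0]
Step 2: insert os at [12, 19] -> counters=[0,0,0,0,0,0,0,0,0,0,1,0,1,0,0,0,0,0,0,1,0,0,0,0,0,0,0,0,0,0,0,0,0,0,0,0,1,0,0,0]
Step 3: insert bs at [0, 12] -> counters=[1,0,0,0,0,0,0,0,0,0,1,0,2,0,0,0,0,0,0,1,0,0,0,0,0,0,0,0,0,0,0,0,0,0,0,0,1,0,0,0]
Step 4: insert rx at [10, 35] -> counters=[1,0,0,0,0,0,0,0,0,0,2,0,2,0,0,0,0,0,0,1,0,0,0,0,0,0,0,0,0,0,0,0,0,0,0,1,1,0,0,0]
Step 5: insert j at [14, 39] -> counters=[1,0,0,0,0,0,0,0,0,0,2,0,2,0,1,0,0,0,0,1,0,0,0,0,0,0,0,0,0,0,0,0,0,0,0,1,1,0,0,1]
Final counters=[1,0,0,0,0,0,0,0,0,0,2,0,2,0,1,0,0,0,0,1,0,0,0,0,0,0,0,0,0,0,0,0,0,0,0,1,1,0,0,1] -> counters[35]=1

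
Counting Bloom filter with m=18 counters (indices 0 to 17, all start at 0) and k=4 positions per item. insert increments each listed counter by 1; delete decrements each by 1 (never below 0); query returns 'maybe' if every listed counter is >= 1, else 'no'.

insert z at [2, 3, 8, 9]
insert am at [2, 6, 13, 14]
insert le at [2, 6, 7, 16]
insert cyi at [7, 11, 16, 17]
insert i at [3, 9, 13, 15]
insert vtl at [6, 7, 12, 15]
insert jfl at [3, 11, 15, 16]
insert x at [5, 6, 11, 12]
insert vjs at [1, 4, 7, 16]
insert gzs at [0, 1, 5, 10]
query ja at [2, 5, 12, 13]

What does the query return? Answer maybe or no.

Step 1: insert z at [2, 3, 8, 9] -> counters=[0,0,1,1,0,0,0,0,1,1,0,0,0,0,0,0,0,0]
Step 2: insert am at [2, 6, 13, 14] -> counters=[0,0,2,1,0,0,1,0,1,1,0,0,0,1,1,0,0,0]
Step 3: insert le at [2, 6, 7, 16] -> counters=[0,0,3,1,0,0,2,1,1,1,0,0,0,1,1,0,1,0]
Step 4: insert cyi at [7, 11, 16, 17] -> counters=[0,0,3,1,0,0,2,2,1,1,0,1,0,1,1,0,2,1]
Step 5: insert i at [3, 9, 13, 15] -> counters=[0,0,3,2,0,0,2,2,1,2,0,1,0,2,1,1,2,1]
Step 6: insert vtl at [6, 7, 12, 15] -> counters=[0,0,3,2,0,0,3,3,1,2,0,1,1,2,1,2,2,1]
Step 7: insert jfl at [3, 11, 15, 16] -> counters=[0,0,3,3,0,0,3,3,1,2,0,2,1,2,1,3,3,1]
Step 8: insert x at [5, 6, 11, 12] -> counters=[0,0,3,3,0,1,4,3,1,2,0,3,2,2,1,3,3,1]
Step 9: insert vjs at [1, 4, 7, 16] -> counters=[0,1,3,3,1,1,4,4,1,2,0,3,2,2,1,3,4,1]
Step 10: insert gzs at [0, 1, 5, 10] -> counters=[1,2,3,3,1,2,4,4,1,2,1,3,2,2,1,3,4,1]
Query ja: check counters[2]=3 counters[5]=2 counters[12]=2 counters[13]=2 -> maybe

Answer: maybe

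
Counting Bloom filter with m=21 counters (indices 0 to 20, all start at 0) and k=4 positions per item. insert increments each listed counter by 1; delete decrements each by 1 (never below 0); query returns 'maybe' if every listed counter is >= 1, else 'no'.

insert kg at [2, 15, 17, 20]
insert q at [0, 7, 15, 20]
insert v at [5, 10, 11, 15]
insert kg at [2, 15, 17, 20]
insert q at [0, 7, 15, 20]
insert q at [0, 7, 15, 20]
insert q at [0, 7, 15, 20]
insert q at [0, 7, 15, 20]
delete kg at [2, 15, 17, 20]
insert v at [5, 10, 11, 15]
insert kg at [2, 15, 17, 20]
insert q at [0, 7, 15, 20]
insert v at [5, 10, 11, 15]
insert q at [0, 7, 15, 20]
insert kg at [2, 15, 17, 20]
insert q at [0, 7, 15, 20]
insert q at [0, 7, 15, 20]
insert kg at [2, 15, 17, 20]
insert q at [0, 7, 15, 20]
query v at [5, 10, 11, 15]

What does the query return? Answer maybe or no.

Step 1: insert kg at [2, 15, 17, 20] -> counters=[0,0,1,0,0,0,0,0,0,0,0,0,0,0,0,1,0,1,0,0,1]
Step 2: insert q at [0, 7, 15, 20] -> counters=[1,0,1,0,0,0,0,1,0,0,0,0,0,0,0,2,0,1,0,0,2]
Step 3: insert v at [5, 10, 11, 15] -> counters=[1,0,1,0,0,1,0,1,0,0,1,1,0,0,0,3,0,1,0,0,2]
Step 4: insert kg at [2, 15, 17, 20] -> counters=[1,0,2,0,0,1,0,1,0,0,1,1,0,0,0,4,0,2,0,0,3]
Step 5: insert q at [0, 7, 15, 20] -> counters=[2,0,2,0,0,1,0,2,0,0,1,1,0,0,0,5,0,2,0,0,4]
Step 6: insert q at [0, 7, 15, 20] -> counters=[3,0,2,0,0,1,0,3,0,0,1,1,0,0,0,6,0,2,0,0,5]
Step 7: insert q at [0, 7, 15, 20] -> counters=[4,0,2,0,0,1,0,4,0,0,1,1,0,0,0,7,0,2,0,0,6]
Step 8: insert q at [0, 7, 15, 20] -> counters=[5,0,2,0,0,1,0,5,0,0,1,1,0,0,0,8,0,2,0,0,7]
Step 9: delete kg at [2, 15, 17, 20] -> counters=[5,0,1,0,0,1,0,5,0,0,1,1,0,0,0,7,0,1,0,0,6]
Step 10: insert v at [5, 10, 11, 15] -> counters=[5,0,1,0,0,2,0,5,0,0,2,2,0,0,0,8,0,1,0,0,6]
Step 11: insert kg at [2, 15, 17, 20] -> counters=[5,0,2,0,0,2,0,5,0,0,2,2,0,0,0,9,0,2,0,0,7]
Step 12: insert q at [0, 7, 15, 20] -> counters=[6,0,2,0,0,2,0,6,0,0,2,2,0,0,0,10,0,2,0,0,8]
Step 13: insert v at [5, 10, 11, 15] -> counters=[6,0,2,0,0,3,0,6,0,0,3,3,0,0,0,11,0,2,0,0,8]
Step 14: insert q at [0, 7, 15, 20] -> counters=[7,0,2,0,0,3,0,7,0,0,3,3,0,0,0,12,0,2,0,0,9]
Step 15: insert kg at [2, 15, 17, 20] -> counters=[7,0,3,0,0,3,0,7,0,0,3,3,0,0,0,13,0,3,0,0,10]
Step 16: insert q at [0, 7, 15, 20] -> counters=[8,0,3,0,0,3,0,8,0,0,3,3,0,0,0,14,0,3,0,0,11]
Step 17: insert q at [0, 7, 15, 20] -> counters=[9,0,3,0,0,3,0,9,0,0,3,3,0,0,0,15,0,3,0,0,12]
Step 18: insert kg at [2, 15, 17, 20] -> counters=[9,0,4,0,0,3,0,9,0,0,3,3,0,0,0,16,0,4,0,0,13]
Step 19: insert q at [0, 7, 15, 20] -> counters=[10,0,4,0,0,3,0,10,0,0,3,3,0,0,0,17,0,4,0,0,14]
Query v: check counters[5]=3 counters[10]=3 counters[11]=3 counters[15]=17 -> maybe

Answer: maybe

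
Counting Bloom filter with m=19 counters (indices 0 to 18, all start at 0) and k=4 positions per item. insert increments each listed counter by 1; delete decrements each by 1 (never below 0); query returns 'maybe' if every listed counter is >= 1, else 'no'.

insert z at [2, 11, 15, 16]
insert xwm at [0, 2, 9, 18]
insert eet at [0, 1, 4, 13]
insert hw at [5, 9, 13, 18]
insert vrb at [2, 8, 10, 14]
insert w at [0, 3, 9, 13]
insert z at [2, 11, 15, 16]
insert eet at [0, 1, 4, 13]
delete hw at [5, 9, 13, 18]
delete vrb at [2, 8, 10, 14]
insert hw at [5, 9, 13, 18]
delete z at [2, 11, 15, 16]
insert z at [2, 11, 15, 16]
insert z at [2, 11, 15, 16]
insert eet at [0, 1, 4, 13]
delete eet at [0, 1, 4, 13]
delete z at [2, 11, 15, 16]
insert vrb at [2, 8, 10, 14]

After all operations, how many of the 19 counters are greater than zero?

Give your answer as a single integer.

Step 1: insert z at [2, 11, 15, 16] -> counters=[0,0,1,0,0,0,0,0,0,0,0,1,0,0,0,1,1,0,0]
Step 2: insert xwm at [0, 2, 9, 18] -> counters=[1,0,2,0,0,0,0,0,0,1,0,1,0,0,0,1,1,0,1]
Step 3: insert eet at [0, 1, 4, 13] -> counters=[2,1,2,0,1,0,0,0,0,1,0,1,0,1,0,1,1,0,1]
Step 4: insert hw at [5, 9, 13, 18] -> counters=[2,1,2,0,1,1,0,0,0,2,0,1,0,2,0,1,1,0,2]
Step 5: insert vrb at [2, 8, 10, 14] -> counters=[2,1,3,0,1,1,0,0,1,2,1,1,0,2,1,1,1,0,2]
Step 6: insert w at [0, 3, 9, 13] -> counters=[3,1,3,1,1,1,0,0,1,3,1,1,0,3,1,1,1,0,2]
Step 7: insert z at [2, 11, 15, 16] -> counters=[3,1,4,1,1,1,0,0,1,3,1,2,0,3,1,2,2,0,2]
Step 8: insert eet at [0, 1, 4, 13] -> counters=[4,2,4,1,2,1,0,0,1,3,1,2,0,4,1,2,2,0,2]
Step 9: delete hw at [5, 9, 13, 18] -> counters=[4,2,4,1,2,0,0,0,1,2,1,2,0,3,1,2,2,0,1]
Step 10: delete vrb at [2, 8, 10, 14] -> counters=[4,2,3,1,2,0,0,0,0,2,0,2,0,3,0,2,2,0,1]
Step 11: insert hw at [5, 9, 13, 18] -> counters=[4,2,3,1,2,1,0,0,0,3,0,2,0,4,0,2,2,0,2]
Step 12: delete z at [2, 11, 15, 16] -> counters=[4,2,2,1,2,1,0,0,0,3,0,1,0,4,0,1,1,0,2]
Step 13: insert z at [2, 11, 15, 16] -> counters=[4,2,3,1,2,1,0,0,0,3,0,2,0,4,0,2,2,0,2]
Step 14: insert z at [2, 11, 15, 16] -> counters=[4,2,4,1,2,1,0,0,0,3,0,3,0,4,0,3,3,0,2]
Step 15: insert eet at [0, 1, 4, 13] -> counters=[5,3,4,1,3,1,0,0,0,3,0,3,0,5,0,3,3,0,2]
Step 16: delete eet at [0, 1, 4, 13] -> counters=[4,2,4,1,2,1,0,0,0,3,0,3,0,4,0,3,3,0,2]
Step 17: delete z at [2, 11, 15, 16] -> counters=[4,2,3,1,2,1,0,0,0,3,0,2,0,4,0,2,2,0,2]
Step 18: insert vrb at [2, 8, 10, 14] -> counters=[4,2,4,1,2,1,0,0,1,3,1,2,0,4,1,2,2,0,2]
Final counters=[4,2,4,1,2,1,0,0,1,3,1,2,0,4,1,2,2,0,2] -> 15 nonzero

Answer: 15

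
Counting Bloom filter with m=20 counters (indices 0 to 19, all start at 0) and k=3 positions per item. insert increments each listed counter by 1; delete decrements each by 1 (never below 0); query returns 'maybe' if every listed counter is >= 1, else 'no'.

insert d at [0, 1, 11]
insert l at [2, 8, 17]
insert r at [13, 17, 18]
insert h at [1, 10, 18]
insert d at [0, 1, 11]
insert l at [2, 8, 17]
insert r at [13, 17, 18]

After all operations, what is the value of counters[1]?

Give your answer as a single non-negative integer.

Answer: 3

Derivation:
Step 1: insert d at [0, 1, 11] -> counters=[1,1,0,0,0,0,0,0,0,0,0,1,0,0,0,0,0,0,0,0]
Step 2: insert l at [2, 8, 17] -> counters=[1,1,1,0,0,0,0,0,1,0,0,1,0,0,0,0,0,1,0,0]
Step 3: insert r at [13, 17, 18] -> counters=[1,1,1,0,0,0,0,0,1,0,0,1,0,1,0,0,0,2,1,0]
Step 4: insert h at [1, 10, 18] -> counters=[1,2,1,0,0,0,0,0,1,0,1,1,0,1,0,0,0,2,2,0]
Step 5: insert d at [0, 1, 11] -> counters=[2,3,1,0,0,0,0,0,1,0,1,2,0,1,0,0,0,2,2,0]
Step 6: insert l at [2, 8, 17] -> counters=[2,3,2,0,0,0,0,0,2,0,1,2,0,1,0,0,0,3,2,0]
Step 7: insert r at [13, 17, 18] -> counters=[2,3,2,0,0,0,0,0,2,0,1,2,0,2,0,0,0,4,3,0]
Final counters=[2,3,2,0,0,0,0,0,2,0,1,2,0,2,0,0,0,4,3,0] -> counters[1]=3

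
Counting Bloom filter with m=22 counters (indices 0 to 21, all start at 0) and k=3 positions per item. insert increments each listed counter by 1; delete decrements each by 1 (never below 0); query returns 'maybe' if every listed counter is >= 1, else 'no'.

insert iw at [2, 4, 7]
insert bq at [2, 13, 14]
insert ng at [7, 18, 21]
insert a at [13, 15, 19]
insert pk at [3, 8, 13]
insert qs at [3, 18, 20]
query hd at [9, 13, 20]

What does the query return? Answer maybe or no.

Answer: no

Derivation:
Step 1: insert iw at [2, 4, 7] -> counters=[0,0,1,0,1,0,0,1,0,0,0,0,0,0,0,0,0,0,0,0,0,0]
Step 2: insert bq at [2, 13, 14] -> counters=[0,0,2,0,1,0,0,1,0,0,0,0,0,1,1,0,0,0,0,0,0,0]
Step 3: insert ng at [7, 18, 21] -> counters=[0,0,2,0,1,0,0,2,0,0,0,0,0,1,1,0,0,0,1,0,0,1]
Step 4: insert a at [13, 15, 19] -> counters=[0,0,2,0,1,0,0,2,0,0,0,0,0,2,1,1,0,0,1,1,0,1]
Step 5: insert pk at [3, 8, 13] -> counters=[0,0,2,1,1,0,0,2,1,0,0,0,0,3,1,1,0,0,1,1,0,1]
Step 6: insert qs at [3, 18, 20] -> counters=[0,0,2,2,1,0,0,2,1,0,0,0,0,3,1,1,0,0,2,1,1,1]
Query hd: check counters[9]=0 counters[13]=3 counters[20]=1 -> no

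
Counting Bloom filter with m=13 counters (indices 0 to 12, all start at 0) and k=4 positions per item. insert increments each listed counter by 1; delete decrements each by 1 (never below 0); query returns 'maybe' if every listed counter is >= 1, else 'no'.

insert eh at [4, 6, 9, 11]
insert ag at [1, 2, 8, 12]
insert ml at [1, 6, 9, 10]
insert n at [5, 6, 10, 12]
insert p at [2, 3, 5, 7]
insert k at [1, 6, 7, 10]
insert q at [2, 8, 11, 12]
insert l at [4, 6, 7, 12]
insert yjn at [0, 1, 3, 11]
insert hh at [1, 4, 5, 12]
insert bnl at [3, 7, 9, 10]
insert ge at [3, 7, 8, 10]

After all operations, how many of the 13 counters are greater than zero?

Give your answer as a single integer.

Step 1: insert eh at [4, 6, 9, 11] -> counters=[0,0,0,0,1,0,1,0,0,1,0,1,0]
Step 2: insert ag at [1, 2, 8, 12] -> counters=[0,1,1,0,1,0,1,0,1,1,0,1,1]
Step 3: insert ml at [1, 6, 9, 10] -> counters=[0,2,1,0,1,0,2,0,1,2,1,1,1]
Step 4: insert n at [5, 6, 10, 12] -> counters=[0,2,1,0,1,1,3,0,1,2,2,1,2]
Step 5: insert p at [2, 3, 5, 7] -> counters=[0,2,2,1,1,2,3,1,1,2,2,1,2]
Step 6: insert k at [1, 6, 7, 10] -> counters=[0,3,2,1,1,2,4,2,1,2,3,1,2]
Step 7: insert q at [2, 8, 11, 12] -> counters=[0,3,3,1,1,2,4,2,2,2,3,2,3]
Step 8: insert l at [4, 6, 7, 12] -> counters=[0,3,3,1,2,2,5,3,2,2,3,2,4]
Step 9: insert yjn at [0, 1, 3, 11] -> counters=[1,4,3,2,2,2,5,3,2,2,3,3,4]
Step 10: insert hh at [1, 4, 5, 12] -> counters=[1,5,3,2,3,3,5,3,2,2,3,3,5]
Step 11: insert bnl at [3, 7, 9, 10] -> counters=[1,5,3,3,3,3,5,4,2,3,4,3,5]
Step 12: insert ge at [3, 7, 8, 10] -> counters=[1,5,3,4,3,3,5,5,3,3,5,3,5]
Final counters=[1,5,3,4,3,3,5,5,3,3,5,3,5] -> 13 nonzero

Answer: 13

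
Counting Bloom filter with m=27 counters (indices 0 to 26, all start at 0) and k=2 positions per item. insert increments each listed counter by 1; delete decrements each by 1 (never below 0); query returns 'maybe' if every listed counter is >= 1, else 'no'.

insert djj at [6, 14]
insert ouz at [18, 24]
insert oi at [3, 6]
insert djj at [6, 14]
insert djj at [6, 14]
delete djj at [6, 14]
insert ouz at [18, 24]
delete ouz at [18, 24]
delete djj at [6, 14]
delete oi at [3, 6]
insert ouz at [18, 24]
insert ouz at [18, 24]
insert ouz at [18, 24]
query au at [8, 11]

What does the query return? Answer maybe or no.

Answer: no

Derivation:
Step 1: insert djj at [6, 14] -> counters=[0,0,0,0,0,0,1,0,0,0,0,0,0,0,1,0,0,0,0,0,0,0,0,0,0,0,0]
Step 2: insert ouz at [18, 24] -> counters=[0,0,0,0,0,0,1,0,0,0,0,0,0,0,1,0,0,0,1,0,0,0,0,0,1,0,0]
Step 3: insert oi at [3, 6] -> counters=[0,0,0,1,0,0,2,0,0,0,0,0,0,0,1,0,0,0,1,0,0,0,0,0,1,0,0]
Step 4: insert djj at [6, 14] -> counters=[0,0,0,1,0,0,3,0,0,0,0,0,0,0,2,0,0,0,1,0,0,0,0,0,1,0,0]
Step 5: insert djj at [6, 14] -> counters=[0,0,0,1,0,0,4,0,0,0,0,0,0,0,3,0,0,0,1,0,0,0,0,0,1,0,0]
Step 6: delete djj at [6, 14] -> counters=[0,0,0,1,0,0,3,0,0,0,0,0,0,0,2,0,0,0,1,0,0,0,0,0,1,0,0]
Step 7: insert ouz at [18, 24] -> counters=[0,0,0,1,0,0,3,0,0,0,0,0,0,0,2,0,0,0,2,0,0,0,0,0,2,0,0]
Step 8: delete ouz at [18, 24] -> counters=[0,0,0,1,0,0,3,0,0,0,0,0,0,0,2,0,0,0,1,0,0,0,0,0,1,0,0]
Step 9: delete djj at [6, 14] -> counters=[0,0,0,1,0,0,2,0,0,0,0,0,0,0,1,0,0,0,1,0,0,0,0,0,1,0,0]
Step 10: delete oi at [3, 6] -> counters=[0,0,0,0,0,0,1,0,0,0,0,0,0,0,1,0,0,0,1,0,0,0,0,0,1,0,0]
Step 11: insert ouz at [18, 24] -> counters=[0,0,0,0,0,0,1,0,0,0,0,0,0,0,1,0,0,0,2,0,0,0,0,0,2,0,0]
Step 12: insert ouz at [18, 24] -> counters=[0,0,0,0,0,0,1,0,0,0,0,0,0,0,1,0,0,0,3,0,0,0,0,0,3,0,0]
Step 13: insert ouz at [18, 24] -> counters=[0,0,0,0,0,0,1,0,0,0,0,0,0,0,1,0,0,0,4,0,0,0,0,0,4,0,0]
Query au: check counters[8]=0 counters[11]=0 -> no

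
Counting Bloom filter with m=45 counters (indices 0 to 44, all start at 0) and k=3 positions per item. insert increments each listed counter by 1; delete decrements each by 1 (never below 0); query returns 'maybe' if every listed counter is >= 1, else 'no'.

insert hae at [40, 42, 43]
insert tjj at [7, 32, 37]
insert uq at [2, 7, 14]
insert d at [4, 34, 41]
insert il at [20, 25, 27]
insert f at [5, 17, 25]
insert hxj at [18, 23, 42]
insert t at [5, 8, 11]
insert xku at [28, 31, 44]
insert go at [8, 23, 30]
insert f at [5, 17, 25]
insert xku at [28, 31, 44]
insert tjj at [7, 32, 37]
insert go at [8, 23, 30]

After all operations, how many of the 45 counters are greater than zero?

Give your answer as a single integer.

Step 1: insert hae at [40, 42, 43] -> counters=[0,0,0,0,0,0,0,0,0,0,0,0,0,0,0,0,0,0,0,0,0,0,0,0,0,0,0,0,0,0,0,0,0,0,0,0,0,0,0,0,1,0,1,1,0]
Step 2: insert tjj at [7, 32, 37] -> counters=[0,0,0,0,0,0,0,1,0,0,0,0,0,0,0,0,0,0,0,0,0,0,0,0,0,0,0,0,0,0,0,0,1,0,0,0,0,1,0,0,1,0,1,1,0]
Step 3: insert uq at [2, 7, 14] -> counters=[0,0,1,0,0,0,0,2,0,0,0,0,0,0,1,0,0,0,0,0,0,0,0,0,0,0,0,0,0,0,0,0,1,0,0,0,0,1,0,0,1,0,1,1,0]
Step 4: insert d at [4, 34, 41] -> counters=[0,0,1,0,1,0,0,2,0,0,0,0,0,0,1,0,0,0,0,0,0,0,0,0,0,0,0,0,0,0,0,0,1,0,1,0,0,1,0,0,1,1,1,1,0]
Step 5: insert il at [20, 25, 27] -> counters=[0,0,1,0,1,0,0,2,0,0,0,0,0,0,1,0,0,0,0,0,1,0,0,0,0,1,0,1,0,0,0,0,1,0,1,0,0,1,0,0,1,1,1,1,0]
Step 6: insert f at [5, 17, 25] -> counters=[0,0,1,0,1,1,0,2,0,0,0,0,0,0,1,0,0,1,0,0,1,0,0,0,0,2,0,1,0,0,0,0,1,0,1,0,0,1,0,0,1,1,1,1,0]
Step 7: insert hxj at [18, 23, 42] -> counters=[0,0,1,0,1,1,0,2,0,0,0,0,0,0,1,0,0,1,1,0,1,0,0,1,0,2,0,1,0,0,0,0,1,0,1,0,0,1,0,0,1,1,2,1,0]
Step 8: insert t at [5, 8, 11] -> counters=[0,0,1,0,1,2,0,2,1,0,0,1,0,0,1,0,0,1,1,0,1,0,0,1,0,2,0,1,0,0,0,0,1,0,1,0,0,1,0,0,1,1,2,1,0]
Step 9: insert xku at [28, 31, 44] -> counters=[0,0,1,0,1,2,0,2,1,0,0,1,0,0,1,0,0,1,1,0,1,0,0,1,0,2,0,1,1,0,0,1,1,0,1,0,0,1,0,0,1,1,2,1,1]
Step 10: insert go at [8, 23, 30] -> counters=[0,0,1,0,1,2,0,2,2,0,0,1,0,0,1,0,0,1,1,0,1,0,0,2,0,2,0,1,1,0,1,1,1,0,1,0,0,1,0,0,1,1,2,1,1]
Step 11: insert f at [5, 17, 25] -> counters=[0,0,1,0,1,3,0,2,2,0,0,1,0,0,1,0,0,2,1,0,1,0,0,2,0,3,0,1,1,0,1,1,1,0,1,0,0,1,0,0,1,1,2,1,1]
Step 12: insert xku at [28, 31, 44] -> counters=[0,0,1,0,1,3,0,2,2,0,0,1,0,0,1,0,0,2,1,0,1,0,0,2,0,3,0,1,2,0,1,2,1,0,1,0,0,1,0,0,1,1,2,1,2]
Step 13: insert tjj at [7, 32, 37] -> counters=[0,0,1,0,1,3,0,3,2,0,0,1,0,0,1,0,0,2,1,0,1,0,0,2,0,3,0,1,2,0,1,2,2,0,1,0,0,2,0,0,1,1,2,1,2]
Step 14: insert go at [8, 23, 30] -> counters=[0,0,1,0,1,3,0,3,3,0,0,1,0,0,1,0,0,2,1,0,1,0,0,3,0,3,0,1,2,0,2,2,2,0,1,0,0,2,0,0,1,1,2,1,2]
Final counters=[0,0,1,0,1,3,0,3,3,0,0,1,0,0,1,0,0,2,1,0,1,0,0,3,0,3,0,1,2,0,2,2,2,0,1,0,0,2,0,0,1,1,2,1,2] -> 24 nonzero

Answer: 24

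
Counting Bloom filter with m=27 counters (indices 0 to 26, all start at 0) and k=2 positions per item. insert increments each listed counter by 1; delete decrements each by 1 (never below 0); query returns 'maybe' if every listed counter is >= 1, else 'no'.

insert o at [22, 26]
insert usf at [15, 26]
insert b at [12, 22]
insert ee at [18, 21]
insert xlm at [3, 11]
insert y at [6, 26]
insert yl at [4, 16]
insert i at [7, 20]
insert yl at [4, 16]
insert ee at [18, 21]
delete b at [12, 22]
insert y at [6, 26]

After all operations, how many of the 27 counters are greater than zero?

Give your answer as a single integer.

Step 1: insert o at [22, 26] -> counters=[0,0,0,0,0,0,0,0,0,0,0,0,0,0,0,0,0,0,0,0,0,0,1,0,0,0,1]
Step 2: insert usf at [15, 26] -> counters=[0,0,0,0,0,0,0,0,0,0,0,0,0,0,0,1,0,0,0,0,0,0,1,0,0,0,2]
Step 3: insert b at [12, 22] -> counters=[0,0,0,0,0,0,0,0,0,0,0,0,1,0,0,1,0,0,0,0,0,0,2,0,0,0,2]
Step 4: insert ee at [18, 21] -> counters=[0,0,0,0,0,0,0,0,0,0,0,0,1,0,0,1,0,0,1,0,0,1,2,0,0,0,2]
Step 5: insert xlm at [3, 11] -> counters=[0,0,0,1,0,0,0,0,0,0,0,1,1,0,0,1,0,0,1,0,0,1,2,0,0,0,2]
Step 6: insert y at [6, 26] -> counters=[0,0,0,1,0,0,1,0,0,0,0,1,1,0,0,1,0,0,1,0,0,1,2,0,0,0,3]
Step 7: insert yl at [4, 16] -> counters=[0,0,0,1,1,0,1,0,0,0,0,1,1,0,0,1,1,0,1,0,0,1,2,0,0,0,3]
Step 8: insert i at [7, 20] -> counters=[0,0,0,1,1,0,1,1,0,0,0,1,1,0,0,1,1,0,1,0,1,1,2,0,0,0,3]
Step 9: insert yl at [4, 16] -> counters=[0,0,0,1,2,0,1,1,0,0,0,1,1,0,0,1,2,0,1,0,1,1,2,0,0,0,3]
Step 10: insert ee at [18, 21] -> counters=[0,0,0,1,2,0,1,1,0,0,0,1,1,0,0,1,2,0,2,0,1,2,2,0,0,0,3]
Step 11: delete b at [12, 22] -> counters=[0,0,0,1,2,0,1,1,0,0,0,1,0,0,0,1,2,0,2,0,1,2,1,0,0,0,3]
Step 12: insert y at [6, 26] -> counters=[0,0,0,1,2,0,2,1,0,0,0,1,0,0,0,1,2,0,2,0,1,2,1,0,0,0,4]
Final counters=[0,0,0,1,2,0,2,1,0,0,0,1,0,0,0,1,2,0,2,0,1,2,1,0,0,0,4] -> 12 nonzero

Answer: 12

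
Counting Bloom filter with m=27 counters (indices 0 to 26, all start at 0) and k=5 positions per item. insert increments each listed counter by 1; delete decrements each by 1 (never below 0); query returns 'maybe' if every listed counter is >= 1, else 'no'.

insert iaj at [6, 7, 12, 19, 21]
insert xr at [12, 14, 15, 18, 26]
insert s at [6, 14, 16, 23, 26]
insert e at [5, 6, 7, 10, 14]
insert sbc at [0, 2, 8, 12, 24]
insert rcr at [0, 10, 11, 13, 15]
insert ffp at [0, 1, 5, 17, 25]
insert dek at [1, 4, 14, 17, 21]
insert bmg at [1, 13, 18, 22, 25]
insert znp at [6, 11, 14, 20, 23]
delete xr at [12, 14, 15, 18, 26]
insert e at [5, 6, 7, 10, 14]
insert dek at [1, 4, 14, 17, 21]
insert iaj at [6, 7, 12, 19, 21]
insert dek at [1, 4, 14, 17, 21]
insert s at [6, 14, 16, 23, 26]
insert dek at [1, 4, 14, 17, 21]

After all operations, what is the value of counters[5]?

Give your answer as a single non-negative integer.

Step 1: insert iaj at [6, 7, 12, 19, 21] -> counters=[0,0,0,0,0,0,1,1,0,0,0,0,1,0,0,0,0,0,0,1,0,1,0,0,0,0,0]
Step 2: insert xr at [12, 14, 15, 18, 26] -> counters=[0,0,0,0,0,0,1,1,0,0,0,0,2,0,1,1,0,0,1,1,0,1,0,0,0,0,1]
Step 3: insert s at [6, 14, 16, 23, 26] -> counters=[0,0,0,0,0,0,2,1,0,0,0,0,2,0,2,1,1,0,1,1,0,1,0,1,0,0,2]
Step 4: insert e at [5, 6, 7, 10, 14] -> counters=[0,0,0,0,0,1,3,2,0,0,1,0,2,0,3,1,1,0,1,1,0,1,0,1,0,0,2]
Step 5: insert sbc at [0, 2, 8, 12, 24] -> counters=[1,0,1,0,0,1,3,2,1,0,1,0,3,0,3,1,1,0,1,1,0,1,0,1,1,0,2]
Step 6: insert rcr at [0, 10, 11, 13, 15] -> counters=[2,0,1,0,0,1,3,2,1,0,2,1,3,1,3,2,1,0,1,1,0,1,0,1,1,0,2]
Step 7: insert ffp at [0, 1, 5, 17, 25] -> counters=[3,1,1,0,0,2,3,2,1,0,2,1,3,1,3,2,1,1,1,1,0,1,0,1,1,1,2]
Step 8: insert dek at [1, 4, 14, 17, 21] -> counters=[3,2,1,0,1,2,3,2,1,0,2,1,3,1,4,2,1,2,1,1,0,2,0,1,1,1,2]
Step 9: insert bmg at [1, 13, 18, 22, 25] -> counters=[3,3,1,0,1,2,3,2,1,0,2,1,3,2,4,2,1,2,2,1,0,2,1,1,1,2,2]
Step 10: insert znp at [6, 11, 14, 20, 23] -> counters=[3,3,1,0,1,2,4,2,1,0,2,2,3,2,5,2,1,2,2,1,1,2,1,2,1,2,2]
Step 11: delete xr at [12, 14, 15, 18, 26] -> counters=[3,3,1,0,1,2,4,2,1,0,2,2,2,2,4,1,1,2,1,1,1,2,1,2,1,2,1]
Step 12: insert e at [5, 6, 7, 10, 14] -> counters=[3,3,1,0,1,3,5,3,1,0,3,2,2,2,5,1,1,2,1,1,1,2,1,2,1,2,1]
Step 13: insert dek at [1, 4, 14, 17, 21] -> counters=[3,4,1,0,2,3,5,3,1,0,3,2,2,2,6,1,1,3,1,1,1,3,1,2,1,2,1]
Step 14: insert iaj at [6, 7, 12, 19, 21] -> counters=[3,4,1,0,2,3,6,4,1,0,3,2,3,2,6,1,1,3,1,2,1,4,1,2,1,2,1]
Step 15: insert dek at [1, 4, 14, 17, 21] -> counters=[3,5,1,0,3,3,6,4,1,0,3,2,3,2,7,1,1,4,1,2,1,5,1,2,1,2,1]
Step 16: insert s at [6, 14, 16, 23, 26] -> counters=[3,5,1,0,3,3,7,4,1,0,3,2,3,2,8,1,2,4,1,2,1,5,1,3,1,2,2]
Step 17: insert dek at [1, 4, 14, 17, 21] -> counters=[3,6,1,0,4,3,7,4,1,0,3,2,3,2,9,1,2,5,1,2,1,6,1,3,1,2,2]
Final counters=[3,6,1,0,4,3,7,4,1,0,3,2,3,2,9,1,2,5,1,2,1,6,1,3,1,2,2] -> counters[5]=3

Answer: 3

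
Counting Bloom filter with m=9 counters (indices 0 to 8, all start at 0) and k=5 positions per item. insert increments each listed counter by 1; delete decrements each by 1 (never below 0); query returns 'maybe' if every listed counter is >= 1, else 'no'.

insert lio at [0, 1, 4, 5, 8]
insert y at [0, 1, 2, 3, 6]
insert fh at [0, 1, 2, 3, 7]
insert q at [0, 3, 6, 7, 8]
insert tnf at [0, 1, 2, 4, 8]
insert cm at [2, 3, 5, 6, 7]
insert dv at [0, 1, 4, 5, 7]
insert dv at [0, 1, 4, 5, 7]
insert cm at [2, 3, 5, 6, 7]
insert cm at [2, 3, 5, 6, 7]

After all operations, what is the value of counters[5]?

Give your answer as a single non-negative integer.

Answer: 6

Derivation:
Step 1: insert lio at [0, 1, 4, 5, 8] -> counters=[1,1,0,0,1,1,0,0,1]
Step 2: insert y at [0, 1, 2, 3, 6] -> counters=[2,2,1,1,1,1,1,0,1]
Step 3: insert fh at [0, 1, 2, 3, 7] -> counters=[3,3,2,2,1,1,1,1,1]
Step 4: insert q at [0, 3, 6, 7, 8] -> counters=[4,3,2,3,1,1,2,2,2]
Step 5: insert tnf at [0, 1, 2, 4, 8] -> counters=[5,4,3,3,2,1,2,2,3]
Step 6: insert cm at [2, 3, 5, 6, 7] -> counters=[5,4,4,4,2,2,3,3,3]
Step 7: insert dv at [0, 1, 4, 5, 7] -> counters=[6,5,4,4,3,3,3,4,3]
Step 8: insert dv at [0, 1, 4, 5, 7] -> counters=[7,6,4,4,4,4,3,5,3]
Step 9: insert cm at [2, 3, 5, 6, 7] -> counters=[7,6,5,5,4,5,4,6,3]
Step 10: insert cm at [2, 3, 5, 6, 7] -> counters=[7,6,6,6,4,6,5,7,3]
Final counters=[7,6,6,6,4,6,5,7,3] -> counters[5]=6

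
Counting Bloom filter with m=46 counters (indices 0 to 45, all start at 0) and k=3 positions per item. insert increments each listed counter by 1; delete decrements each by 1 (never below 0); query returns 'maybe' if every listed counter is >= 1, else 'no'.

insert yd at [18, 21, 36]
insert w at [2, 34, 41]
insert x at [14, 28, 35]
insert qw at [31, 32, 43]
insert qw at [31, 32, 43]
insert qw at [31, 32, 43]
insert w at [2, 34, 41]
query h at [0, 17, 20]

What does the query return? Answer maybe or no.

Step 1: insert yd at [18, 21, 36] -> counters=[0,0,0,0,0,0,0,0,0,0,0,0,0,0,0,0,0,0,1,0,0,1,0,0,0,0,0,0,0,0,0,0,0,0,0,0,1,0,0,0,0,0,0,0,0,0]
Step 2: insert w at [2, 34, 41] -> counters=[0,0,1,0,0,0,0,0,0,0,0,0,0,0,0,0,0,0,1,0,0,1,0,0,0,0,0,0,0,0,0,0,0,0,1,0,1,0,0,0,0,1,0,0,0,0]
Step 3: insert x at [14, 28, 35] -> counters=[0,0,1,0,0,0,0,0,0,0,0,0,0,0,1,0,0,0,1,0,0,1,0,0,0,0,0,0,1,0,0,0,0,0,1,1,1,0,0,0,0,1,0,0,0,0]
Step 4: insert qw at [31, 32, 43] -> counters=[0,0,1,0,0,0,0,0,0,0,0,0,0,0,1,0,0,0,1,0,0,1,0,0,0,0,0,0,1,0,0,1,1,0,1,1,1,0,0,0,0,1,0,1,0,0]
Step 5: insert qw at [31, 32, 43] -> counters=[0,0,1,0,0,0,0,0,0,0,0,0,0,0,1,0,0,0,1,0,0,1,0,0,0,0,0,0,1,0,0,2,2,0,1,1,1,0,0,0,0,1,0,2,0,0]
Step 6: insert qw at [31, 32, 43] -> counters=[0,0,1,0,0,0,0,0,0,0,0,0,0,0,1,0,0,0,1,0,0,1,0,0,0,0,0,0,1,0,0,3,3,0,1,1,1,0,0,0,0,1,0,3,0,0]
Step 7: insert w at [2, 34, 41] -> counters=[0,0,2,0,0,0,0,0,0,0,0,0,0,0,1,0,0,0,1,0,0,1,0,0,0,0,0,0,1,0,0,3,3,0,2,1,1,0,0,0,0,2,0,3,0,0]
Query h: check counters[0]=0 counters[17]=0 counters[20]=0 -> no

Answer: no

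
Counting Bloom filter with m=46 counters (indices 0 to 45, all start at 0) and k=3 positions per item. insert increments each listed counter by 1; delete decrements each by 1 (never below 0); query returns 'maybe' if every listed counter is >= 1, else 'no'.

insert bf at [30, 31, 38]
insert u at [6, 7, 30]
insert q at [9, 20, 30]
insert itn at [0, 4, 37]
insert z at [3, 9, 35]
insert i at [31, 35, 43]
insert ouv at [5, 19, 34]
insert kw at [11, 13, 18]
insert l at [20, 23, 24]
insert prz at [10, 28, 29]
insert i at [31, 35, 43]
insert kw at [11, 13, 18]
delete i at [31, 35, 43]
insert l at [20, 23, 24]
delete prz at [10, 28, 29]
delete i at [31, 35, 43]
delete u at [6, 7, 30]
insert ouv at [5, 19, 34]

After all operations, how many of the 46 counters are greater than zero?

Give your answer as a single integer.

Step 1: insert bf at [30, 31, 38] -> counters=[0,0,0,0,0,0,0,0,0,0,0,0,0,0,0,0,0,0,0,0,0,0,0,0,0,0,0,0,0,0,1,1,0,0,0,0,0,0,1,0,0,0,0,0,0,0]
Step 2: insert u at [6, 7, 30] -> counters=[0,0,0,0,0,0,1,1,0,0,0,0,0,0,0,0,0,0,0,0,0,0,0,0,0,0,0,0,0,0,2,1,0,0,0,0,0,0,1,0,0,0,0,0,0,0]
Step 3: insert q at [9, 20, 30] -> counters=[0,0,0,0,0,0,1,1,0,1,0,0,0,0,0,0,0,0,0,0,1,0,0,0,0,0,0,0,0,0,3,1,0,0,0,0,0,0,1,0,0,0,0,0,0,0]
Step 4: insert itn at [0, 4, 37] -> counters=[1,0,0,0,1,0,1,1,0,1,0,0,0,0,0,0,0,0,0,0,1,0,0,0,0,0,0,0,0,0,3,1,0,0,0,0,0,1,1,0,0,0,0,0,0,0]
Step 5: insert z at [3, 9, 35] -> counters=[1,0,0,1,1,0,1,1,0,2,0,0,0,0,0,0,0,0,0,0,1,0,0,0,0,0,0,0,0,0,3,1,0,0,0,1,0,1,1,0,0,0,0,0,0,0]
Step 6: insert i at [31, 35, 43] -> counters=[1,0,0,1,1,0,1,1,0,2,0,0,0,0,0,0,0,0,0,0,1,0,0,0,0,0,0,0,0,0,3,2,0,0,0,2,0,1,1,0,0,0,0,1,0,0]
Step 7: insert ouv at [5, 19, 34] -> counters=[1,0,0,1,1,1,1,1,0,2,0,0,0,0,0,0,0,0,0,1,1,0,0,0,0,0,0,0,0,0,3,2,0,0,1,2,0,1,1,0,0,0,0,1,0,0]
Step 8: insert kw at [11, 13, 18] -> counters=[1,0,0,1,1,1,1,1,0,2,0,1,0,1,0,0,0,0,1,1,1,0,0,0,0,0,0,0,0,0,3,2,0,0,1,2,0,1,1,0,0,0,0,1,0,0]
Step 9: insert l at [20, 23, 24] -> counters=[1,0,0,1,1,1,1,1,0,2,0,1,0,1,0,0,0,0,1,1,2,0,0,1,1,0,0,0,0,0,3,2,0,0,1,2,0,1,1,0,0,0,0,1,0,0]
Step 10: insert prz at [10, 28, 29] -> counters=[1,0,0,1,1,1,1,1,0,2,1,1,0,1,0,0,0,0,1,1,2,0,0,1,1,0,0,0,1,1,3,2,0,0,1,2,0,1,1,0,0,0,0,1,0,0]
Step 11: insert i at [31, 35, 43] -> counters=[1,0,0,1,1,1,1,1,0,2,1,1,0,1,0,0,0,0,1,1,2,0,0,1,1,0,0,0,1,1,3,3,0,0,1,3,0,1,1,0,0,0,0,2,0,0]
Step 12: insert kw at [11, 13, 18] -> counters=[1,0,0,1,1,1,1,1,0,2,1,2,0,2,0,0,0,0,2,1,2,0,0,1,1,0,0,0,1,1,3,3,0,0,1,3,0,1,1,0,0,0,0,2,0,0]
Step 13: delete i at [31, 35, 43] -> counters=[1,0,0,1,1,1,1,1,0,2,1,2,0,2,0,0,0,0,2,1,2,0,0,1,1,0,0,0,1,1,3,2,0,0,1,2,0,1,1,0,0,0,0,1,0,0]
Step 14: insert l at [20, 23, 24] -> counters=[1,0,0,1,1,1,1,1,0,2,1,2,0,2,0,0,0,0,2,1,3,0,0,2,2,0,0,0,1,1,3,2,0,0,1,2,0,1,1,0,0,0,0,1,0,0]
Step 15: delete prz at [10, 28, 29] -> counters=[1,0,0,1,1,1,1,1,0,2,0,2,0,2,0,0,0,0,2,1,3,0,0,2,2,0,0,0,0,0,3,2,0,0,1,2,0,1,1,0,0,0,0,1,0,0]
Step 16: delete i at [31, 35, 43] -> counters=[1,0,0,1,1,1,1,1,0,2,0,2,0,2,0,0,0,0,2,1,3,0,0,2,2,0,0,0,0,0,3,1,0,0,1,1,0,1,1,0,0,0,0,0,0,0]
Step 17: delete u at [6, 7, 30] -> counters=[1,0,0,1,1,1,0,0,0,2,0,2,0,2,0,0,0,0,2,1,3,0,0,2,2,0,0,0,0,0,2,1,0,0,1,1,0,1,1,0,0,0,0,0,0,0]
Step 18: insert ouv at [5, 19, 34] -> counters=[1,0,0,1,1,2,0,0,0,2,0,2,0,2,0,0,0,0,2,2,3,0,0,2,2,0,0,0,0,0,2,1,0,0,2,1,0,1,1,0,0,0,0,0,0,0]
Final counters=[1,0,0,1,1,2,0,0,0,2,0,2,0,2,0,0,0,0,2,2,3,0,0,2,2,0,0,0,0,0,2,1,0,0,2,1,0,1,1,0,0,0,0,0,0,0] -> 18 nonzero

Answer: 18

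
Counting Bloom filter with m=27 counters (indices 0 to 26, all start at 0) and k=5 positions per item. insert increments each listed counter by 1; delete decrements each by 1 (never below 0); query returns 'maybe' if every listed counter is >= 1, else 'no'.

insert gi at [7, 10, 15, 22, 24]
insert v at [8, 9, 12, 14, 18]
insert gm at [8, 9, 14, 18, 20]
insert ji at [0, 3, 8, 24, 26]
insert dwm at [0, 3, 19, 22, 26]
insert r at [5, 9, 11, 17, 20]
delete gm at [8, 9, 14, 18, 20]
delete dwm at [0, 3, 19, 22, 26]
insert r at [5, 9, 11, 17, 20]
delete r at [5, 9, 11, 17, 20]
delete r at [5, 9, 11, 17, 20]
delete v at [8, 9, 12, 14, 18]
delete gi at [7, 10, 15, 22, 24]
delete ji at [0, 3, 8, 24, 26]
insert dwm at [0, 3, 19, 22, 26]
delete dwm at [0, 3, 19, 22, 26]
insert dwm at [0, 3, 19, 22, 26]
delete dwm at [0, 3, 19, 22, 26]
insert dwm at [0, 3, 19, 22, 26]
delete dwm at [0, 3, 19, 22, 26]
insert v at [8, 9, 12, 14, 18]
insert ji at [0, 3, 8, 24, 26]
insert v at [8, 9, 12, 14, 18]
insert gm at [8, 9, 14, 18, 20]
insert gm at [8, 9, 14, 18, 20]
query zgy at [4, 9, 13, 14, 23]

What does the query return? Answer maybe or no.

Answer: no

Derivation:
Step 1: insert gi at [7, 10, 15, 22, 24] -> counters=[0,0,0,0,0,0,0,1,0,0,1,0,0,0,0,1,0,0,0,0,0,0,1,0,1,0,0]
Step 2: insert v at [8, 9, 12, 14, 18] -> counters=[0,0,0,0,0,0,0,1,1,1,1,0,1,0,1,1,0,0,1,0,0,0,1,0,1,0,0]
Step 3: insert gm at [8, 9, 14, 18, 20] -> counters=[0,0,0,0,0,0,0,1,2,2,1,0,1,0,2,1,0,0,2,0,1,0,1,0,1,0,0]
Step 4: insert ji at [0, 3, 8, 24, 26] -> counters=[1,0,0,1,0,0,0,1,3,2,1,0,1,0,2,1,0,0,2,0,1,0,1,0,2,0,1]
Step 5: insert dwm at [0, 3, 19, 22, 26] -> counters=[2,0,0,2,0,0,0,1,3,2,1,0,1,0,2,1,0,0,2,1,1,0,2,0,2,0,2]
Step 6: insert r at [5, 9, 11, 17, 20] -> counters=[2,0,0,2,0,1,0,1,3,3,1,1,1,0,2,1,0,1,2,1,2,0,2,0,2,0,2]
Step 7: delete gm at [8, 9, 14, 18, 20] -> counters=[2,0,0,2,0,1,0,1,2,2,1,1,1,0,1,1,0,1,1,1,1,0,2,0,2,0,2]
Step 8: delete dwm at [0, 3, 19, 22, 26] -> counters=[1,0,0,1,0,1,0,1,2,2,1,1,1,0,1,1,0,1,1,0,1,0,1,0,2,0,1]
Step 9: insert r at [5, 9, 11, 17, 20] -> counters=[1,0,0,1,0,2,0,1,2,3,1,2,1,0,1,1,0,2,1,0,2,0,1,0,2,0,1]
Step 10: delete r at [5, 9, 11, 17, 20] -> counters=[1,0,0,1,0,1,0,1,2,2,1,1,1,0,1,1,0,1,1,0,1,0,1,0,2,0,1]
Step 11: delete r at [5, 9, 11, 17, 20] -> counters=[1,0,0,1,0,0,0,1,2,1,1,0,1,0,1,1,0,0,1,0,0,0,1,0,2,0,1]
Step 12: delete v at [8, 9, 12, 14, 18] -> counters=[1,0,0,1,0,0,0,1,1,0,1,0,0,0,0,1,0,0,0,0,0,0,1,0,2,0,1]
Step 13: delete gi at [7, 10, 15, 22, 24] -> counters=[1,0,0,1,0,0,0,0,1,0,0,0,0,0,0,0,0,0,0,0,0,0,0,0,1,0,1]
Step 14: delete ji at [0, 3, 8, 24, 26] -> counters=[0,0,0,0,0,0,0,0,0,0,0,0,0,0,0,0,0,0,0,0,0,0,0,0,0,0,0]
Step 15: insert dwm at [0, 3, 19, 22, 26] -> counters=[1,0,0,1,0,0,0,0,0,0,0,0,0,0,0,0,0,0,0,1,0,0,1,0,0,0,1]
Step 16: delete dwm at [0, 3, 19, 22, 26] -> counters=[0,0,0,0,0,0,0,0,0,0,0,0,0,0,0,0,0,0,0,0,0,0,0,0,0,0,0]
Step 17: insert dwm at [0, 3, 19, 22, 26] -> counters=[1,0,0,1,0,0,0,0,0,0,0,0,0,0,0,0,0,0,0,1,0,0,1,0,0,0,1]
Step 18: delete dwm at [0, 3, 19, 22, 26] -> counters=[0,0,0,0,0,0,0,0,0,0,0,0,0,0,0,0,0,0,0,0,0,0,0,0,0,0,0]
Step 19: insert dwm at [0, 3, 19, 22, 26] -> counters=[1,0,0,1,0,0,0,0,0,0,0,0,0,0,0,0,0,0,0,1,0,0,1,0,0,0,1]
Step 20: delete dwm at [0, 3, 19, 22, 26] -> counters=[0,0,0,0,0,0,0,0,0,0,0,0,0,0,0,0,0,0,0,0,0,0,0,0,0,0,0]
Step 21: insert v at [8, 9, 12, 14, 18] -> counters=[0,0,0,0,0,0,0,0,1,1,0,0,1,0,1,0,0,0,1,0,0,0,0,0,0,0,0]
Step 22: insert ji at [0, 3, 8, 24, 26] -> counters=[1,0,0,1,0,0,0,0,2,1,0,0,1,0,1,0,0,0,1,0,0,0,0,0,1,0,1]
Step 23: insert v at [8, 9, 12, 14, 18] -> counters=[1,0,0,1,0,0,0,0,3,2,0,0,2,0,2,0,0,0,2,0,0,0,0,0,1,0,1]
Step 24: insert gm at [8, 9, 14, 18, 20] -> counters=[1,0,0,1,0,0,0,0,4,3,0,0,2,0,3,0,0,0,3,0,1,0,0,0,1,0,1]
Step 25: insert gm at [8, 9, 14, 18, 20] -> counters=[1,0,0,1,0,0,0,0,5,4,0,0,2,0,4,0,0,0,4,0,2,0,0,0,1,0,1]
Query zgy: check counters[4]=0 counters[9]=4 counters[13]=0 counters[14]=4 counters[23]=0 -> no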